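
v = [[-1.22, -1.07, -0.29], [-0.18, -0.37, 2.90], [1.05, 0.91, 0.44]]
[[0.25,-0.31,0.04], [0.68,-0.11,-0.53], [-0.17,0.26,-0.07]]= v @ [[-0.14, -0.01, 0.13],[-0.13, 0.30, -0.13],[0.21, 0.0, -0.19]]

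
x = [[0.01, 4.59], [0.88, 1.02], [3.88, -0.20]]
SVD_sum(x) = [[0.12, 4.59],[0.03, 1.04],[-0.00, -0.10]] + [[-0.11, 0.00], [0.85, -0.02], [3.88, -0.10]]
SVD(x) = [[0.97,-0.03], [0.22,0.21], [-0.02,0.98]] @ diag([4.706690604511975, 3.9779974300392285]) @ [[0.03,1.0], [1.0,-0.03]]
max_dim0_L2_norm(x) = 4.71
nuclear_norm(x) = 8.68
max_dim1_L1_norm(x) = 4.6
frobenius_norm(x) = 6.16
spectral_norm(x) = 4.71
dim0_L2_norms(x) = [3.98, 4.71]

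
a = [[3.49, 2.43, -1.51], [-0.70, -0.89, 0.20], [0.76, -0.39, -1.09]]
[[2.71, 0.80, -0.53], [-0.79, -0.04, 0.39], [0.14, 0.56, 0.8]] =a @ [[0.23, 0.3, 0.02], [0.66, -0.24, -0.57], [-0.2, -0.22, -0.52]]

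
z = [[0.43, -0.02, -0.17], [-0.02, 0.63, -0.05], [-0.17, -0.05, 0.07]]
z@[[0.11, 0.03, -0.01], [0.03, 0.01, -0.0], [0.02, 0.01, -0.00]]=[[0.04, 0.01, -0.0], [0.02, 0.01, 0.00], [-0.02, -0.0, 0.00]]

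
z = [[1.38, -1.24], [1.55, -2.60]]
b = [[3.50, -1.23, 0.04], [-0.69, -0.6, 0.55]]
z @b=[[5.69, -0.95, -0.63], [7.22, -0.35, -1.37]]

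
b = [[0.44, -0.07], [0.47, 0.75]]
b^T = [[0.44,0.47], [-0.07,0.75]]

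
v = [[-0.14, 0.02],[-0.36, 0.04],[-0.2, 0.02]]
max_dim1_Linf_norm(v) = 0.36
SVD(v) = [[-0.32, 0.87], [-0.83, -0.07], [-0.46, -0.49]] @ diag([0.4376937054828706, 0.004921400275741684]) @ [[0.99, -0.11], [0.11, 0.99]]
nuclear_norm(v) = 0.44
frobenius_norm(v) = 0.44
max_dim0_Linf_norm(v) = 0.36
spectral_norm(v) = 0.44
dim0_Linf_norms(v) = [0.36, 0.04]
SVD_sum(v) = [[-0.14, 0.02], [-0.36, 0.04], [-0.20, 0.02]] + [[0.00, 0.0], [-0.0, -0.00], [-0.0, -0.0]]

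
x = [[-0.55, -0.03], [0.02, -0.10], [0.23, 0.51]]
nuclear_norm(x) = 1.09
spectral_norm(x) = 0.67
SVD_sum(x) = [[-0.37,-0.27], [-0.03,-0.03], [0.39,0.29]] + [[-0.18, 0.24],  [0.05, -0.07],  [-0.16, 0.22]]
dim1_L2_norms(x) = [0.55, 0.1, 0.56]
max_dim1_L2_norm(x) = 0.56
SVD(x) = [[-0.69, 0.72], [-0.06, -0.22], [0.72, 0.66]] @ diag([0.6721994925629533, 0.4182676681242623]) @ [[0.81,0.59], [-0.59,0.81]]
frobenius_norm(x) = 0.79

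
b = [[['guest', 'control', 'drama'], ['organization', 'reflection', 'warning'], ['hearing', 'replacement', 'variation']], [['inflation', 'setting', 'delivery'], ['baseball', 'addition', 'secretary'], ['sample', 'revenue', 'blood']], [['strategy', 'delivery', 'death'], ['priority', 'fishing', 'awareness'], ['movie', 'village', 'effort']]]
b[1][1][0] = 'baseball'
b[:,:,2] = [['drama', 'warning', 'variation'], ['delivery', 'secretary', 'blood'], ['death', 'awareness', 'effort']]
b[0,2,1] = 'replacement'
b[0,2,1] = 'replacement'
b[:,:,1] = [['control', 'reflection', 'replacement'], ['setting', 'addition', 'revenue'], ['delivery', 'fishing', 'village']]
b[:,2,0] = ['hearing', 'sample', 'movie']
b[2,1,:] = ['priority', 'fishing', 'awareness']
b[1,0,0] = 'inflation'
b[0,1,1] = 'reflection'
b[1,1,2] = 'secretary'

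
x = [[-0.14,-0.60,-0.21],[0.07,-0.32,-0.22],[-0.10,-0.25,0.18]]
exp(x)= [[0.86, -0.46, -0.16], [0.07, 0.73, -0.22], [-0.11, -0.21, 1.24]]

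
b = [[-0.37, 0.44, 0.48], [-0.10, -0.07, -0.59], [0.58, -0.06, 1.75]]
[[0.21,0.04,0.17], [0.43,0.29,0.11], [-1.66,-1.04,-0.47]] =b @ [[-0.71,0.07,-1.15],  [0.64,0.79,-0.69],  [-0.69,-0.59,0.09]]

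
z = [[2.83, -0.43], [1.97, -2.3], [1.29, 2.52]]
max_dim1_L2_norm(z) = 3.03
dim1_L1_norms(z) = [3.26, 4.27, 3.81]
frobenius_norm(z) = 5.04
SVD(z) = [[-0.65, 0.41], [-0.75, -0.23], [0.1, 0.88]] @ diag([3.9156157096239923, 3.169724532912252]) @ [[-0.81, 0.58], [0.58, 0.81]]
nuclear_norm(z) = 7.09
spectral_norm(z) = 3.92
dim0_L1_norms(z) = [6.09, 5.25]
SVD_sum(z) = [[2.08, -1.48], [2.39, -1.7], [-0.33, 0.24]] + [[0.75, 1.05], [-0.42, -0.6], [1.62, 2.28]]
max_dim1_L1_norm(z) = 4.27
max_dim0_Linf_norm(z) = 2.83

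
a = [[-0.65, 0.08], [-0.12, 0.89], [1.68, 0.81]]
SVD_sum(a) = [[-0.49, -0.24],[0.26, 0.13],[1.67, 0.83]] + [[-0.16, 0.32], [-0.38, 0.76], [0.01, -0.02]]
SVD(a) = [[-0.28, -0.39], [0.15, -0.92], [0.95, 0.03]] @ diag([1.9646781298280518, 0.9240886570970067]) @ [[0.89, 0.45], [0.45, -0.89]]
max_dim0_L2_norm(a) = 1.81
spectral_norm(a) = 1.96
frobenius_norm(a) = 2.17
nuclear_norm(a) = 2.89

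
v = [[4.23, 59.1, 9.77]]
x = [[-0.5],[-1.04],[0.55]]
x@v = [[-2.12, -29.55, -4.88], [-4.40, -61.46, -10.16], [2.33, 32.51, 5.37]]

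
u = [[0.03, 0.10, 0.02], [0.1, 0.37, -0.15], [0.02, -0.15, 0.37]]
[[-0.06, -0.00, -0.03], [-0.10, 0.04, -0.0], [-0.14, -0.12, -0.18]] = u@[[0.27, -0.69, -0.58],  [-0.60, 0.21, -0.04],  [-0.64, -0.19, -0.46]]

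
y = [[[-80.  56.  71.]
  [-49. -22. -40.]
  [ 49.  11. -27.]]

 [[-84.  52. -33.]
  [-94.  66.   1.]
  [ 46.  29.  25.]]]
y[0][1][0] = -49.0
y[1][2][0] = 46.0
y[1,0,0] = -84.0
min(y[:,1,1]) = -22.0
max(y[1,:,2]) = 25.0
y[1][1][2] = 1.0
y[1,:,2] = [-33.0, 1.0, 25.0]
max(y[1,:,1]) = 66.0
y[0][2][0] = 49.0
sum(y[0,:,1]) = 45.0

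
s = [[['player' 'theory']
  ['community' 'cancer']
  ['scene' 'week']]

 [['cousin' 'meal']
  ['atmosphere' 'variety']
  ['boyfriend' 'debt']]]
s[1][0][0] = 'cousin'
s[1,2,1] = 'debt'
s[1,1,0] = 'atmosphere'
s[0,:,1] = ['theory', 'cancer', 'week']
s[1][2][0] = 'boyfriend'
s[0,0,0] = 'player'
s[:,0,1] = ['theory', 'meal']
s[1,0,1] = 'meal'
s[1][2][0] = 'boyfriend'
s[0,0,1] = 'theory'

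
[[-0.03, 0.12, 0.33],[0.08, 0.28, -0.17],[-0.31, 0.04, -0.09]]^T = [[-0.03,  0.08,  -0.31],[0.12,  0.28,  0.04],[0.33,  -0.17,  -0.09]]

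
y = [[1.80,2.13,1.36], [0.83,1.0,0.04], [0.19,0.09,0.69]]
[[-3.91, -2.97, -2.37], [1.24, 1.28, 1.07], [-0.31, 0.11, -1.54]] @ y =[[-9.95, -11.51, -7.07], [3.5, 4.02, 2.48], [-0.76, -0.69, -1.48]]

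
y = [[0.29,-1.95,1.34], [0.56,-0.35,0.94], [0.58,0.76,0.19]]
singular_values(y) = [2.58, 1.13, 0.08]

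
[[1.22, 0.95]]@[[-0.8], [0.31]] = [[-0.68]]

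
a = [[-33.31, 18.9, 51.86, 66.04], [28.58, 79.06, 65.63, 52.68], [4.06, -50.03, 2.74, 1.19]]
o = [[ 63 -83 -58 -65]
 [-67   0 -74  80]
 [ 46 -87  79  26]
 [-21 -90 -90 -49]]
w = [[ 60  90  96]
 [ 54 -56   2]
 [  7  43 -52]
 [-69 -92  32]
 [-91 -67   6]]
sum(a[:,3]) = 119.91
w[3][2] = 32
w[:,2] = [96, 2, -52, 32, 6]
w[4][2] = 6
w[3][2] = 32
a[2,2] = 2.74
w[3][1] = -92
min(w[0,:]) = 60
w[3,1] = -92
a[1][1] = 79.06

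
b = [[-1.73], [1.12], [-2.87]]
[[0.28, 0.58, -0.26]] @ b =[[0.91]]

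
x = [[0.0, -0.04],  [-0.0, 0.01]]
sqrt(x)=[[0.00,-0.40], [-0.00,0.1]]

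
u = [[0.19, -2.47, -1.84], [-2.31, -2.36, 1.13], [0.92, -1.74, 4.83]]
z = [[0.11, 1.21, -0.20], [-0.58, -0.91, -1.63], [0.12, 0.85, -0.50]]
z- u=[[-0.08,3.68,1.64], [1.73,1.45,-2.76], [-0.80,2.59,-5.33]]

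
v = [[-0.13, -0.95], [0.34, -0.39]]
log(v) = [[-0.02, -3.45], [1.24, -0.96]]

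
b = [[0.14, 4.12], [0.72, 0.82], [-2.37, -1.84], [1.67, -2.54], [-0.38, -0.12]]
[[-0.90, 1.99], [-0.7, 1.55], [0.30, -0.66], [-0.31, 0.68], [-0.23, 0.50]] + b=[[-0.76, 6.11], [0.02, 2.37], [-2.07, -2.5], [1.36, -1.86], [-0.61, 0.38]]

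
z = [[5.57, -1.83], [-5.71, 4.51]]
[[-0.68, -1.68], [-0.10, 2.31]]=z @[[-0.22, -0.23],[-0.3, 0.22]]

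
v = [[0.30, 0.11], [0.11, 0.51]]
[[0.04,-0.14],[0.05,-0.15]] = v @[[0.12, -0.38], [0.08, -0.21]]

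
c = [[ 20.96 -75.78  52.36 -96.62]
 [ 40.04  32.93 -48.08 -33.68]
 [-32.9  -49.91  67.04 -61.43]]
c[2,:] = [-32.9, -49.91, 67.04, -61.43]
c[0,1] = -75.78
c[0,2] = 52.36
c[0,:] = [20.96, -75.78, 52.36, -96.62]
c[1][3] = -33.68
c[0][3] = -96.62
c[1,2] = -48.08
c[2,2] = 67.04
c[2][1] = -49.91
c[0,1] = -75.78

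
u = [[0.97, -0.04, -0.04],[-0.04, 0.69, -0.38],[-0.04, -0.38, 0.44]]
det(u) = 0.15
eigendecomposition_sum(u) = [[0.00, 0.01, 0.01], [0.01, 0.06, 0.08], [0.01, 0.08, 0.11]] + [[0.7, -0.38, 0.22],[-0.38, 0.21, -0.12],[0.22, -0.12, 0.07]] + [[0.27, 0.34, -0.27], [0.34, 0.43, -0.34], [-0.27, -0.34, 0.27]]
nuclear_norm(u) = 2.10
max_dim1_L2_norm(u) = 0.97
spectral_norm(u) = 0.98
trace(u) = 2.10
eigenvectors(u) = [[0.07, 0.85, -0.53], [0.59, -0.46, -0.67], [0.81, 0.26, 0.53]]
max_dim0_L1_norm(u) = 1.11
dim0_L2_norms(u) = [0.97, 0.79, 0.58]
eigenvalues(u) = [0.16, 0.98, 0.96]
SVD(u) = [[-0.85, -0.53, 0.07],[0.46, -0.67, 0.59],[-0.26, 0.53, 0.81]] @ diag([0.979404774842428, 0.9594839460703508, 0.16111127908722084]) @ [[-0.85,0.46,-0.26],[-0.53,-0.67,0.53],[0.07,0.59,0.81]]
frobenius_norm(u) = 1.38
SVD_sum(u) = [[0.7,  -0.38,  0.22],  [-0.38,  0.21,  -0.12],  [0.22,  -0.12,  0.07]] + [[0.27,0.34,-0.27], [0.34,0.43,-0.34], [-0.27,-0.34,0.27]] + [[0.0, 0.01, 0.01], [0.01, 0.06, 0.08], [0.01, 0.08, 0.11]]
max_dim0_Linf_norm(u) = 0.97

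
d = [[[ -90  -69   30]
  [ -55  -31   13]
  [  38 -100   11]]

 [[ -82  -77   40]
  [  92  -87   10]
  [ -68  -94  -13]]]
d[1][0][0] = -82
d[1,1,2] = 10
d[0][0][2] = 30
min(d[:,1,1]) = -87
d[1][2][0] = -68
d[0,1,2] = 13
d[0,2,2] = 11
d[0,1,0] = -55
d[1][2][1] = -94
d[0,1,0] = -55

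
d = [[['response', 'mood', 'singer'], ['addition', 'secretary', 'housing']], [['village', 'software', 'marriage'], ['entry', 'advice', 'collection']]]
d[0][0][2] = 'singer'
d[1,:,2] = ['marriage', 'collection']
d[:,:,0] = [['response', 'addition'], ['village', 'entry']]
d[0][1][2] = 'housing'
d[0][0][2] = 'singer'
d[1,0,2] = 'marriage'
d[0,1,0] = 'addition'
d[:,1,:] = [['addition', 'secretary', 'housing'], ['entry', 'advice', 'collection']]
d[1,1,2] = 'collection'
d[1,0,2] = 'marriage'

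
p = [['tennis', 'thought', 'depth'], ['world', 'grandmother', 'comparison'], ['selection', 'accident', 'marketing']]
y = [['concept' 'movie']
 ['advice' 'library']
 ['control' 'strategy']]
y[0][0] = 'concept'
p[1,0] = 'world'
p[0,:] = ['tennis', 'thought', 'depth']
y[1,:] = ['advice', 'library']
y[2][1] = 'strategy'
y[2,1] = 'strategy'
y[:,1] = ['movie', 'library', 'strategy']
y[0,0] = 'concept'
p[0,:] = ['tennis', 'thought', 'depth']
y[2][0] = 'control'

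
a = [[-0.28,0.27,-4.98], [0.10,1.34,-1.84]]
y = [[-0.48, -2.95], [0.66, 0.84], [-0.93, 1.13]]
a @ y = [[4.94, -4.57], [2.55, -1.25]]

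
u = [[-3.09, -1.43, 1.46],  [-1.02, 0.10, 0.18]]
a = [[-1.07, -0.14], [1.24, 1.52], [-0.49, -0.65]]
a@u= [[3.45, 1.52, -1.59], [-5.38, -1.62, 2.08], [2.18, 0.64, -0.83]]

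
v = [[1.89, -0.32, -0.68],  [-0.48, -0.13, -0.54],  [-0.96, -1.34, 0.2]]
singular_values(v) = [2.29, 1.34, 0.64]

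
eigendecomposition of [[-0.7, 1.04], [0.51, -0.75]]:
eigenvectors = [[0.83, -0.81], [0.56, 0.59]]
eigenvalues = [0.0, -1.45]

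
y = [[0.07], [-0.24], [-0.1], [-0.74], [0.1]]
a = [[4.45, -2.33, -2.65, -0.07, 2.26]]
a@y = [[1.41]]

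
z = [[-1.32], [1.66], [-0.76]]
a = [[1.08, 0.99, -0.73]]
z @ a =[[-1.43,-1.31,0.96], [1.79,1.64,-1.21], [-0.82,-0.75,0.55]]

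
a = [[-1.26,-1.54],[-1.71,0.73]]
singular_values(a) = [2.18, 1.63]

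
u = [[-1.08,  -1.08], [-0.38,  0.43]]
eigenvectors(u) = [[-0.98, 0.53], [-0.21, -0.85]]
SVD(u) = [[-1.0, 0.03], [0.03, 1.0]] @ diag([1.5278266908158762, 0.5725780320887359]) @ [[0.7, 0.71], [-0.71, 0.7]]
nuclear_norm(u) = 2.10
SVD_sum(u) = [[-1.07,-1.09],[0.03,0.03]] + [[-0.01, 0.01], [-0.41, 0.40]]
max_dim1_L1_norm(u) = 2.16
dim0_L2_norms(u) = [1.14, 1.16]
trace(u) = -0.65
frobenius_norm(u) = 1.63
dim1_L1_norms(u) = [2.16, 0.81]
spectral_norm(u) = 1.53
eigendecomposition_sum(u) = [[-1.16, -0.72], [-0.25, -0.16]] + [[0.08,-0.36],  [-0.13,0.59]]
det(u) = -0.87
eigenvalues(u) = [-1.32, 0.67]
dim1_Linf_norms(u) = [1.08, 0.43]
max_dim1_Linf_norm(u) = 1.08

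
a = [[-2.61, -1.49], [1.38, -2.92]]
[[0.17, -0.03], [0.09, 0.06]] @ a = [[-0.49, -0.17], [-0.15, -0.31]]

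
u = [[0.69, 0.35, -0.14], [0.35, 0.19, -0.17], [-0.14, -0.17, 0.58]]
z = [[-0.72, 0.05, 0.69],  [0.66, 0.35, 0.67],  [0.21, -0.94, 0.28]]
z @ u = [[-0.58, -0.36, 0.49], [0.48, 0.18, 0.24], [-0.22, -0.15, 0.29]]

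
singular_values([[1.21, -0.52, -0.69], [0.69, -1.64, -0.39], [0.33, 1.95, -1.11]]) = [2.67, 1.85, 0.3]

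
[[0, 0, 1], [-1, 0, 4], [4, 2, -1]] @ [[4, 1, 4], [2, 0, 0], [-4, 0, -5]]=[[-4, 0, -5], [-20, -1, -24], [24, 4, 21]]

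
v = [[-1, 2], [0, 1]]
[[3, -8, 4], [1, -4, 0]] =v@[[-1, 0, -4], [1, -4, 0]]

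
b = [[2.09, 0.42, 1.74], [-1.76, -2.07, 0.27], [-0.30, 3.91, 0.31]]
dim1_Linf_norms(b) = [2.09, 2.07, 3.91]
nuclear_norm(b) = 8.67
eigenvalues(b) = [(-2.95+0j), (1.64+1.69j), (1.64-1.69j)]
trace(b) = 0.33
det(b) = -16.41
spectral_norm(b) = 4.57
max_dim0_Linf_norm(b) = 3.91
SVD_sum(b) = [[0.31, 1.12, 0.14], [-0.65, -2.31, -0.29], [0.99, 3.53, 0.45]] + [[2.04,-0.71,1.09],  [-0.63,0.22,-0.34],  [-1.06,0.37,-0.57]] + [[-0.27, 0.01, 0.51],[-0.48, 0.02, 0.90],[-0.23, 0.01, 0.43]]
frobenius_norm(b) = 5.52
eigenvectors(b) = [[0.20+0.00j,(0.7+0j),0.70-0.00j],[(0.64+0j),(-0.26+0.17j),-0.26-0.17j],[(-0.74+0j),(-0.12+0.64j),-0.12-0.64j]]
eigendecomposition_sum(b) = [[-0.22+0.00j,(-0.67-0j),0.17-0.00j],[(-0.7+0j),-2.09-0.00j,(0.55-0j)],[(0.82-0j),(2.44+0j),(-0.64+0j)]] + [[(1.16+0.4j), (0.54-0.9j), 0.78-0.66j], [(-0.53+0.13j), 0.01+0.47j, (-0.14+0.44j)], [-0.56+0.99j, 0.73+0.65j, 0.47+0.83j]] + [[1.16-0.40j, (0.54+0.9j), (0.78+0.66j)],[-0.53-0.13j, 0.01-0.47j, (-0.14-0.44j)],[-0.56-0.99j, 0.73-0.65j, 0.47-0.83j]]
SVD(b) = [[-0.26, -0.85, 0.45],  [0.53, 0.27, 0.81],  [-0.81, 0.45, 0.38]] @ diag([4.567884942641361, 2.833619108575673, 1.2675684984667097]) @ [[-0.27, -0.96, -0.12], [-0.84, 0.29, -0.45], [-0.47, 0.02, 0.88]]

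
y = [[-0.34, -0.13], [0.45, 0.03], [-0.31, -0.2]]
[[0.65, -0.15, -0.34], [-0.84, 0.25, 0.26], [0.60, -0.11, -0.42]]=y@[[-1.86, 0.57, 0.49], [-0.14, -0.31, 1.35]]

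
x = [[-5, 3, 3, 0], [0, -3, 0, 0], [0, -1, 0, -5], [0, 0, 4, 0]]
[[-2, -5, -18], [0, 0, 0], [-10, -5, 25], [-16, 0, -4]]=x@[[-2, 1, 3], [0, 0, 0], [-4, 0, -1], [2, 1, -5]]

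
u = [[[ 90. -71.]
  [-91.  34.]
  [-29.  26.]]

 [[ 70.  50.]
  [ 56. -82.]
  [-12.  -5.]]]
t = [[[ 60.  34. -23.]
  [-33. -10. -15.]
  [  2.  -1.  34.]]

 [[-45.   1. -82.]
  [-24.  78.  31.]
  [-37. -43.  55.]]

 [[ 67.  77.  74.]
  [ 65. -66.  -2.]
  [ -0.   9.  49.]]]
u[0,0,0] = 90.0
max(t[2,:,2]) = 74.0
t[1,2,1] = -43.0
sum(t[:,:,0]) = 55.0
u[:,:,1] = [[-71.0, 34.0, 26.0], [50.0, -82.0, -5.0]]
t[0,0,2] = -23.0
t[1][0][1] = 1.0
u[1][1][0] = 56.0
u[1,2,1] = -5.0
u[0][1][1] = 34.0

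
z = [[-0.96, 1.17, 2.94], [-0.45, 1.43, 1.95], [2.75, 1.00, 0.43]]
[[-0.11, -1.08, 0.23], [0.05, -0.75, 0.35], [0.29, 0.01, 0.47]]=z @ [[0.06, 0.08, 0.07], [0.16, -0.08, 0.28], [-0.08, -0.31, -0.01]]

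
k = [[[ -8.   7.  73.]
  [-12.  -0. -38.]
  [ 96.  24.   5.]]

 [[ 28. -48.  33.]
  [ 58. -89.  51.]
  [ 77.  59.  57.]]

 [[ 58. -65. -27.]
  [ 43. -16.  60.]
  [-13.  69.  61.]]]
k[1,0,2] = 33.0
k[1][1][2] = 51.0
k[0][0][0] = -8.0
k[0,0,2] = 73.0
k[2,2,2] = 61.0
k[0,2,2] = 5.0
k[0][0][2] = 73.0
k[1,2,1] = 59.0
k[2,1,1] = -16.0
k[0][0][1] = 7.0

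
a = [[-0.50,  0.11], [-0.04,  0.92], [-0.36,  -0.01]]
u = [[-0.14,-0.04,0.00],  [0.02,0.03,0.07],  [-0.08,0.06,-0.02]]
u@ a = [[0.07, -0.05],  [-0.04, 0.03],  [0.04, 0.05]]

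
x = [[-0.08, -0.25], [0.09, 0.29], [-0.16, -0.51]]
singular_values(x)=[0.67, 0.0]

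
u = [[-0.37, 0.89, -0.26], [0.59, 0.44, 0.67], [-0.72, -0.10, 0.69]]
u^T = [[-0.37, 0.59, -0.72], [0.89, 0.44, -0.1], [-0.26, 0.67, 0.69]]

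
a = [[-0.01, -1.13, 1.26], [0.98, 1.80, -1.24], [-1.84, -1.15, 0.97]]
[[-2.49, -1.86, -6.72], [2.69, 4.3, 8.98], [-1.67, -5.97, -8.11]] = a @ [[-0.24, 2.46, 1.37], [0.68, 0.12, 1.50], [-1.37, -1.35, -3.98]]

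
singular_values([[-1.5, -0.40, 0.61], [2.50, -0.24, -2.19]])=[3.67, 0.67]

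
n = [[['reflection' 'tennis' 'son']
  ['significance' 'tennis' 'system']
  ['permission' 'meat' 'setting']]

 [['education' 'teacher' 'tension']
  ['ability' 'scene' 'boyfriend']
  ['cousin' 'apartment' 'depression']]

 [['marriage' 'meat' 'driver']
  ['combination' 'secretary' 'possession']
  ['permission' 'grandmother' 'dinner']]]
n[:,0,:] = [['reflection', 'tennis', 'son'], ['education', 'teacher', 'tension'], ['marriage', 'meat', 'driver']]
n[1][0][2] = 'tension'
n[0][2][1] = 'meat'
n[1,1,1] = 'scene'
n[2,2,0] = 'permission'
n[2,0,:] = ['marriage', 'meat', 'driver']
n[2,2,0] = 'permission'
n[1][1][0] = 'ability'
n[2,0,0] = 'marriage'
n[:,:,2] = [['son', 'system', 'setting'], ['tension', 'boyfriend', 'depression'], ['driver', 'possession', 'dinner']]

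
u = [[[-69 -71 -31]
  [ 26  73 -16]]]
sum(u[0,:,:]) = -88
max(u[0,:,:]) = 73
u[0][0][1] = -71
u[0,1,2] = -16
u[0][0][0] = -69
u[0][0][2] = -31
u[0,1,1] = 73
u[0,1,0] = 26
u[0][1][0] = 26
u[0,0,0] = -69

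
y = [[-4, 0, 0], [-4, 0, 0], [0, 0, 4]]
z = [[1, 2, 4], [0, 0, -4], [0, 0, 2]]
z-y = [[5, 2, 4], [4, 0, -4], [0, 0, -2]]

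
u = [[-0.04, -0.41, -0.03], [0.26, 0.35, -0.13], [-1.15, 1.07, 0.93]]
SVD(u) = [[0.13, 0.59, -0.79],[0.01, -0.8, -0.6],[-0.99, 0.07, -0.11]] @ diag([1.8405166962323232, 0.5678001889215846, 0.0011119130666257227]) @ [[0.62, -0.6, -0.5], [-0.55, -0.79, 0.27], [0.56, -0.11, 0.82]]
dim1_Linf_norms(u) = [0.41, 0.35, 1.15]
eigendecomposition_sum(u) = [[-0.00+0.00j,(-0-0j),-0.00-0.00j], [-0j,0j,0j], [(-0+0j),-0.00-0.00j,-0.00-0.00j]] + [[(-0.02+0.07j),(-0.2-0.15j),(-0.01-0.07j)], [(0.13-0.11j),(0.17+0.53j),-0.07+0.15j], [(-0.57+0.05j),(0.54-1.83j),(0.47-0.28j)]] + [[-0.02-0.07j, -0.20+0.15j, -0.01+0.07j], [(0.13+0.11j), 0.17-0.53j, -0.07-0.15j], [(-0.57-0.05j), (0.54+1.83j), (0.47+0.28j)]]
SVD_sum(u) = [[0.15, -0.14, -0.12], [0.01, -0.01, -0.01], [-1.13, 1.1, 0.92]] + [[-0.19, -0.27, 0.09], [0.25, 0.36, -0.12], [-0.02, -0.03, 0.01]] + [[-0.00, 0.0, -0.0], [-0.0, 0.0, -0.0], [-0.00, 0.0, -0.00]]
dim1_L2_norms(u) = [0.41, 0.45, 1.83]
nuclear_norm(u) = 2.41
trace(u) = 1.24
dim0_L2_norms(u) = [1.18, 1.2, 0.94]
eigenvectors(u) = [[(-0.56+0j), -0.04+0.12j, -0.04-0.12j], [(0.11+0j), (0.23-0.16j), (0.23+0.16j)], [(-0.82+0j), (-0.95+0j), -0.95-0.00j]]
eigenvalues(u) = [(-0+0j), (0.62+0.32j), (0.62-0.32j)]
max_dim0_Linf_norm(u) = 1.15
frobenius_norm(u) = 1.93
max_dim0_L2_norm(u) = 1.2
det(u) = -0.00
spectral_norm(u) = 1.84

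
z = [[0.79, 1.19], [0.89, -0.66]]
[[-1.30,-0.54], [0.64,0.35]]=z @ [[-0.06, 0.04], [-1.05, -0.48]]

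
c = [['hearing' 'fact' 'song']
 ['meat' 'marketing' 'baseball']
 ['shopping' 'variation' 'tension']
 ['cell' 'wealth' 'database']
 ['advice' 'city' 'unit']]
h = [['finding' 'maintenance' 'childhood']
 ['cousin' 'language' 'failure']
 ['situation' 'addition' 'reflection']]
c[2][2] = 'tension'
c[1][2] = 'baseball'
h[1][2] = 'failure'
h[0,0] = 'finding'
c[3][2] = 'database'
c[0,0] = 'hearing'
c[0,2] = 'song'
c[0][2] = 'song'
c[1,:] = ['meat', 'marketing', 'baseball']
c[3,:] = ['cell', 'wealth', 'database']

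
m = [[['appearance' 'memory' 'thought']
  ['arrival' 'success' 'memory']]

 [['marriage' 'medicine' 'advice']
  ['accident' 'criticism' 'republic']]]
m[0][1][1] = 'success'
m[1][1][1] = 'criticism'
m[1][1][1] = 'criticism'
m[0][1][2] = 'memory'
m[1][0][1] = 'medicine'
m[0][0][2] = 'thought'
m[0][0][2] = 'thought'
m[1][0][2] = 'advice'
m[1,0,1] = 'medicine'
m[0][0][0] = 'appearance'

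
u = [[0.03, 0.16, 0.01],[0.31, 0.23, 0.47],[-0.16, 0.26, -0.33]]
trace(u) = -0.07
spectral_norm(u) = 0.67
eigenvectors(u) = [[0.14, -0.85, 0.34], [-0.56, 0.12, 0.91], [0.82, 0.51, 0.23]]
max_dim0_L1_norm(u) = 0.81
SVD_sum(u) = [[0.02, 0.01, 0.04], [0.30, 0.07, 0.50], [-0.17, -0.04, -0.28]] + [[0.01, 0.15, -0.03], [0.01, 0.16, -0.03], [0.01, 0.3, -0.05]] + [[0.00, -0.00, -0.00],[-0.00, 0.0, 0.00],[-0.0, 0.00, 0.0]]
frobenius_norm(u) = 0.77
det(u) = -0.00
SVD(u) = [[-0.06, 0.41, -0.91], [-0.87, 0.42, 0.26], [0.49, 0.81, 0.33]] @ diag([0.6746922463354788, 0.3786654199698338, 0.00169483151237122]) @ [[-0.52,  -0.12,  -0.85],[0.04,  0.99,  -0.17],[-0.85,  0.12,  0.51]]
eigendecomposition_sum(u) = [[-0.04, 0.03, -0.07], [0.14, -0.12, 0.26], [-0.20, 0.17, -0.38]] + [[0.0, -0.0, -0.0],[-0.0, 0.00, 0.00],[-0.00, 0.0, 0.0]] + [[0.06, 0.13, 0.08],  [0.17, 0.35, 0.21],  [0.04, 0.09, 0.05]]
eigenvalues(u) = [-0.54, 0.0, 0.46]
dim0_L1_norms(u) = [0.5, 0.65, 0.81]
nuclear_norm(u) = 1.06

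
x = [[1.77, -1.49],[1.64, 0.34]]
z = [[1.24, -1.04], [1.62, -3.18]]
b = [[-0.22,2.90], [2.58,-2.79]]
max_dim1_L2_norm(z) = 3.57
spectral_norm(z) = 3.88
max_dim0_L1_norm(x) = 3.41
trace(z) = -1.94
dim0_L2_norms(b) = [2.59, 4.02]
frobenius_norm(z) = 3.92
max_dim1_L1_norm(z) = 4.8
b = x @ z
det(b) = -6.87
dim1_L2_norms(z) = [1.62, 3.57]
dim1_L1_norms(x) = [3.26, 1.98]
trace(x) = 2.11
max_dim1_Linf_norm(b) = 2.9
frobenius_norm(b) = 4.79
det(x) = 3.05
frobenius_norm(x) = 2.86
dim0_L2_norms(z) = [2.04, 3.35]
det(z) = -2.26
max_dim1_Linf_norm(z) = 3.18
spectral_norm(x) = 2.61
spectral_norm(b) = 4.54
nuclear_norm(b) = 6.05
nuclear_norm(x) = 3.77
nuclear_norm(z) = 4.46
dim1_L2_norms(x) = [2.31, 1.67]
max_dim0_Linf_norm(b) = 2.9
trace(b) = -3.01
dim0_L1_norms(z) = [2.86, 4.22]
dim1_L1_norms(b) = [3.12, 5.37]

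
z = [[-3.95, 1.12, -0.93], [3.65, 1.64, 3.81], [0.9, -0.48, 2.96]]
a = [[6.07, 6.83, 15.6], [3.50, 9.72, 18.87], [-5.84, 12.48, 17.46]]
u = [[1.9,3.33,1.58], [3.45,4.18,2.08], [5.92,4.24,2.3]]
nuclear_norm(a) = 44.04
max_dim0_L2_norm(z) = 5.45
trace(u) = 8.38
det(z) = -31.66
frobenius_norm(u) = 10.45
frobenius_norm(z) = 7.62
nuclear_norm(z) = 11.33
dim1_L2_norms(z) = [4.21, 5.53, 3.13]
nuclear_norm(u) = 12.00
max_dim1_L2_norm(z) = 5.53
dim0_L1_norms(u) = [11.27, 11.75, 5.96]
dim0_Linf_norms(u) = [5.92, 4.24, 2.3]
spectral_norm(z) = 6.90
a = u @ z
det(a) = -2.44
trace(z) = 0.65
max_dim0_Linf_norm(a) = 18.87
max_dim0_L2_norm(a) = 30.07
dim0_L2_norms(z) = [5.45, 2.04, 4.91]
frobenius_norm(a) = 35.84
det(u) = 0.11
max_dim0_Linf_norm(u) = 5.92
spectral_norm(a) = 34.57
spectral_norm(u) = 10.32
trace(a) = 33.25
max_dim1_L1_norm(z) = 9.1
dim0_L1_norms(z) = [8.5, 3.24, 7.7]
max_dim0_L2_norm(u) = 7.11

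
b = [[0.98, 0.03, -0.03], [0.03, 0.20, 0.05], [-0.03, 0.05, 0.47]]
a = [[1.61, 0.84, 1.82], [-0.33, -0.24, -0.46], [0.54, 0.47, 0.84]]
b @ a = [[1.55,0.80,1.74], [0.01,0.00,0.0], [0.19,0.18,0.32]]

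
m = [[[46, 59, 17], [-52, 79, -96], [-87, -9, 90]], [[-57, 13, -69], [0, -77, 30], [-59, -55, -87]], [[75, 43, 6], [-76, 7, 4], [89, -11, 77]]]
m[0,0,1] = 59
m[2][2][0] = 89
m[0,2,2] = 90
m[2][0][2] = 6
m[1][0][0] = -57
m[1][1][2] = 30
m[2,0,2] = 6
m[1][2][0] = -59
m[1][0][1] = 13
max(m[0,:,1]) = 79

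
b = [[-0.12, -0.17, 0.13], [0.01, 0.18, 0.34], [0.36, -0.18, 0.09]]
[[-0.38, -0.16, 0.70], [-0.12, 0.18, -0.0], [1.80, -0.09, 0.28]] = b @[[4.53,0.16,-0.83],[-0.95,0.87,-2.52],[0.03,0.05,1.35]]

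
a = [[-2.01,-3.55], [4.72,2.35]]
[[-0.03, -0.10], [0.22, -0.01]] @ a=[[-0.41, -0.13], [-0.49, -0.80]]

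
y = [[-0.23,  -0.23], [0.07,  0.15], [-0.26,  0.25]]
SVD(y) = [[0.54, 0.73], [-0.38, -0.25], [-0.75, 0.64]] @ diag([0.371620169260642, 0.3538339296883381]) @ [[0.12, -0.99], [-0.99, -0.12]]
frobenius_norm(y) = 0.51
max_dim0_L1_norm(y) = 0.63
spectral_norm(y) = 0.37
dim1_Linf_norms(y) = [0.23, 0.15, 0.26]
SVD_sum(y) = [[0.02, -0.2], [-0.02, 0.14], [-0.04, 0.28]] + [[-0.25, -0.03], [0.09, 0.01], [-0.22, -0.03]]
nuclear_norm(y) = 0.73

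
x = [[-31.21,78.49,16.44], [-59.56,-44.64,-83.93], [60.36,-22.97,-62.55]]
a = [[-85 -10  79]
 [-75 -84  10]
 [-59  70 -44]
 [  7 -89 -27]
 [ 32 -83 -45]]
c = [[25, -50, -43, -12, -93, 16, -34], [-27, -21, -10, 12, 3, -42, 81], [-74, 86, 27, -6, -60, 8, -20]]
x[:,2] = [16.44, -83.93, -62.55]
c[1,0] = -27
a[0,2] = 79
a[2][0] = -59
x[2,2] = -62.55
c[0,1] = -50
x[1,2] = -83.93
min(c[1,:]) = -42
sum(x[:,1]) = 10.879999999999995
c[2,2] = 27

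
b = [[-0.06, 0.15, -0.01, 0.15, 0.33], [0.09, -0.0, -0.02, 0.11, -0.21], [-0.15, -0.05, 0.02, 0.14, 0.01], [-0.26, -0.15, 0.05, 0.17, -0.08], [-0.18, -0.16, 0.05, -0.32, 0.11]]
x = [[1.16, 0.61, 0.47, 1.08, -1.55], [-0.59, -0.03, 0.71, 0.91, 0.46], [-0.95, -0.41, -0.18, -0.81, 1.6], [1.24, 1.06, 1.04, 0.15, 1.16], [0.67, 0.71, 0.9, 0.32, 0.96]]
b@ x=[[0.26, 0.36, 0.53, 0.21, 0.64],[0.12, 0.03, -0.03, 0.06, -0.25],[0.02, 0.06, 0.05, -0.20, 0.41],[-0.10, -0.05, -0.13, -0.46, 0.53],[-0.48, -0.39, -0.44, -0.39, 0.02]]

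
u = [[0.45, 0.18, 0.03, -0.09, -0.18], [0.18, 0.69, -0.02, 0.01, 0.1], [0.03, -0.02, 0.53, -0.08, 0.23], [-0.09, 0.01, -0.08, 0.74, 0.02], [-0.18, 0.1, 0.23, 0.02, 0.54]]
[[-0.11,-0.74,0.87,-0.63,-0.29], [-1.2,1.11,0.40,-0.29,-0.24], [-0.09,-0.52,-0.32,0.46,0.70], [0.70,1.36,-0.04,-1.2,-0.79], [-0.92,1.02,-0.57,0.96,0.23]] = u @ [[-0.31, -1.21, 1.89, -0.95, -1.25],[-1.37, 1.61, 0.09, -0.39, 0.12],[0.8, -1.39, -0.61, -0.08, 1.49],[1.06, 1.47, 0.12, -1.79, -1.05],[-1.94, 1.73, -0.19, 1.63, -0.60]]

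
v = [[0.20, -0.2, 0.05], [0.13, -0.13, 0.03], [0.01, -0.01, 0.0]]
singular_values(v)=[0.34, 0.0, 0.0]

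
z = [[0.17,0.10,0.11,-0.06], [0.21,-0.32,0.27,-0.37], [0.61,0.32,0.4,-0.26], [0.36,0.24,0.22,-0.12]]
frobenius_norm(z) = 1.17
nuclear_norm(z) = 1.57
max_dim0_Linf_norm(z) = 0.61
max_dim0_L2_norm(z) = 0.76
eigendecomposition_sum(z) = [[0.19, 0.05, 0.14, -0.11], [0.09, 0.02, 0.07, -0.05], [0.65, 0.16, 0.49, -0.39], [0.4, 0.1, 0.30, -0.24]] + [[-0.02, 0.05, -0.03, 0.05], [0.12, -0.34, 0.21, -0.32], [-0.06, 0.16, -0.1, 0.15], [-0.05, 0.14, -0.08, 0.13]] + [[-0.00, 0.00, -0.0, 0.01], [-0.0, 0.00, -0.00, 0.00], [0.01, -0.00, 0.01, -0.02], [0.01, -0.00, 0.01, -0.01]] + [[0.0, 0.00, -0.00, 0.0], [-0.0, -0.0, 0.00, -0.00], [-0.00, -0.00, 0.0, -0.0], [0.00, 0.00, -0.0, 0.00]]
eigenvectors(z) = [[-0.24, -0.13, 0.24, 0.68], [-0.11, 0.84, 0.12, -0.35], [-0.82, -0.39, -0.80, -0.59], [-0.5, -0.35, -0.54, 0.26]]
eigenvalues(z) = [0.46, -0.32, -0.01, 0.0]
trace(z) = 0.13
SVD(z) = [[-0.22, 0.09, 0.97, 0.02], [-0.33, -0.94, 0.01, 0.1], [-0.79, 0.22, -0.19, -0.53], [-0.46, 0.25, -0.14, 0.84]] @ diag([1.0453809537135974, 0.5197631905611488, 0.004985027007780681, 0.00019197988410925325]) @ [[-0.72,-0.27,-0.51,0.38], [0.08,0.85,-0.19,0.49], [0.12,-0.32,0.56,0.75], [0.68,-0.33,-0.62,0.22]]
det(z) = 0.00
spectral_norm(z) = 1.05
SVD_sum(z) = [[0.17, 0.06, 0.12, -0.09], [0.25, 0.09, 0.17, -0.13], [0.60, 0.22, 0.42, -0.32], [0.35, 0.13, 0.25, -0.18]] + [[0.0, 0.04, -0.01, 0.02], [-0.04, -0.41, 0.1, -0.24], [0.01, 0.1, -0.02, 0.06], [0.01, 0.11, -0.03, 0.06]] + [[0.0, -0.0, 0.0, 0.0], [0.0, -0.0, 0.0, 0.00], [-0.00, 0.0, -0.0, -0.0], [-0.0, 0.00, -0.0, -0.00]] + [[0.0, -0.0, -0.0, 0.00], [0.00, -0.0, -0.00, 0.00], [-0.00, 0.00, 0.0, -0.00], [0.0, -0.0, -0.0, 0.0]]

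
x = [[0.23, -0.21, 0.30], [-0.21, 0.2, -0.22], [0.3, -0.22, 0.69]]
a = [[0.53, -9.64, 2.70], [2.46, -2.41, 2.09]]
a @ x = [[2.96,-2.63,4.14], [1.7,-1.46,2.71]]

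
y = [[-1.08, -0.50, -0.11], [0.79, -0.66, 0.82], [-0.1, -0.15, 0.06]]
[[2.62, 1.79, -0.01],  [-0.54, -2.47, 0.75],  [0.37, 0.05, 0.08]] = y @ [[-2.45,-1.80,0.85], [-0.27,0.5,-1.56], [1.49,-0.87,-1.16]]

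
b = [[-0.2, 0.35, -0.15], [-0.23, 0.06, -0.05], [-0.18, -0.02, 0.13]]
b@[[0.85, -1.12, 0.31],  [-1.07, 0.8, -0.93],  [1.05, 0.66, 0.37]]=[[-0.7, 0.4, -0.44],[-0.31, 0.27, -0.15],[0.0, 0.27, 0.01]]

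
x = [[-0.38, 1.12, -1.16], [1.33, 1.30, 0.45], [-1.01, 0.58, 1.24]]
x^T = [[-0.38, 1.33, -1.01],  [1.12, 1.30, 0.58],  [-1.16, 0.45, 1.24]]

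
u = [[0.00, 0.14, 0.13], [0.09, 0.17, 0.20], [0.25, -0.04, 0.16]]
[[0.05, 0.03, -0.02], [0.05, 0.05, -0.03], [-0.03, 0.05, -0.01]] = u @ [[-0.22, 0.12, 0.09],[0.17, 0.07, 0.05],[0.22, 0.16, -0.22]]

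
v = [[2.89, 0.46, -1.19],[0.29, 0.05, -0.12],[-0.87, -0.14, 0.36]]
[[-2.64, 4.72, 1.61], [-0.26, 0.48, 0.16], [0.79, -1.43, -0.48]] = v @ [[-1.01, 0.71, 1.07], [1.2, 1.09, 0.55], [0.23, -1.82, 1.46]]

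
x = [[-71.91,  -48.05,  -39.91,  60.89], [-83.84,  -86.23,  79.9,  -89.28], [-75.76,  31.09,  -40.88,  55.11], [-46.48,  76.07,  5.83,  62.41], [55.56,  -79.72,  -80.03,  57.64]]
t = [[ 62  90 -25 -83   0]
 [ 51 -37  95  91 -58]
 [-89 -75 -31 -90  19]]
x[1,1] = -86.23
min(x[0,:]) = -71.91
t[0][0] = 62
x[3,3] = 62.41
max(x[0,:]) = 60.89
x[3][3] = 62.41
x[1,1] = -86.23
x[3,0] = -46.48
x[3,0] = -46.48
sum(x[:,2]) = -75.08999999999999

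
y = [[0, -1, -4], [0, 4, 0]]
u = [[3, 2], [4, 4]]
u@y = [[0, 5, -12], [0, 12, -16]]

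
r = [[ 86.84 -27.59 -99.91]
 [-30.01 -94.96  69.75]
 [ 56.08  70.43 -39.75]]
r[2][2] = -39.75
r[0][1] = -27.59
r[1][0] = -30.01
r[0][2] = -99.91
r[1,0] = -30.01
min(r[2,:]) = -39.75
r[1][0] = -30.01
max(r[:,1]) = 70.43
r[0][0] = 86.84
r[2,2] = -39.75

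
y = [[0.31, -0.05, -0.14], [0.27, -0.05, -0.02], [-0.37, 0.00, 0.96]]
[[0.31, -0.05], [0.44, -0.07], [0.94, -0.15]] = y @ [[1.61, -0.25],[-0.7, 0.11],[1.60, -0.25]]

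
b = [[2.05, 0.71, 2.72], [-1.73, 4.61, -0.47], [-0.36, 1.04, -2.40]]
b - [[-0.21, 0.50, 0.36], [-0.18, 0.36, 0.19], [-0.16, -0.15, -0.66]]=[[2.26, 0.21, 2.36], [-1.55, 4.25, -0.66], [-0.20, 1.19, -1.74]]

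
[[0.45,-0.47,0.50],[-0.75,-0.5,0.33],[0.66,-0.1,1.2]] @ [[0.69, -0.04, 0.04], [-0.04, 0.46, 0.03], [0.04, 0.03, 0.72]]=[[0.35, -0.22, 0.36], [-0.48, -0.19, 0.19], [0.51, -0.04, 0.89]]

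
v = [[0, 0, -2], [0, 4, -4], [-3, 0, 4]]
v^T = [[0, 0, -3], [0, 4, 0], [-2, -4, 4]]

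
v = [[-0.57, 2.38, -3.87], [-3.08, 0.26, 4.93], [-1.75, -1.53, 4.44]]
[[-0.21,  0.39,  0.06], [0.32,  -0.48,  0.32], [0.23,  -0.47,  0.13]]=v @ [[0.03, 0.03, -0.05], [0.05, 0.04, 0.06], [0.08, -0.08, 0.03]]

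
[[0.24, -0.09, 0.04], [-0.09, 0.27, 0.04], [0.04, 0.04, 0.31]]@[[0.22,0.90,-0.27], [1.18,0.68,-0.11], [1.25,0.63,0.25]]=[[-0.00, 0.18, -0.04], [0.35, 0.13, 0.0], [0.44, 0.26, 0.06]]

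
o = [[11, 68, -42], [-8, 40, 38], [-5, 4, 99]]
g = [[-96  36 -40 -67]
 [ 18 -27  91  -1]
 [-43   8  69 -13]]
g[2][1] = 8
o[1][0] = -8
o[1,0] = -8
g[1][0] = 18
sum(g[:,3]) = -81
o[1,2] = 38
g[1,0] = 18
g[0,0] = -96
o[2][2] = 99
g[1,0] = 18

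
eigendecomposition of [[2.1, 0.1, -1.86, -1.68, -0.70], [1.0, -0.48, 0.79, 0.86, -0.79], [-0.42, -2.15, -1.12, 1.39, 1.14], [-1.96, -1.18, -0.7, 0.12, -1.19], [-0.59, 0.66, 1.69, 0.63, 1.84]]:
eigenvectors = [[(0.76+0j), -0.26-0.23j, (-0.26+0.23j), (0.11+0j), -0.02+0.00j], [0.16+0.00j, 0.03+0.58j, 0.03-0.58j, (-0.35+0j), 0.59+0.00j], [-0.31+0.00j, -0.62+0.00j, (-0.62-0j), (0.27+0j), -0.55+0.00j], [(-0.23+0j), (-0.23-0.12j), (-0.23+0.12j), -0.57+0.00j, (0.59+0j)], [(-0.5+0j), 0.30+0.05j, (0.3-0.05j), 0.69+0.00j, (0.07+0j)]]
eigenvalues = [(3.86+0j), (-1.23+2.02j), (-1.23-2.02j), (1.54+0j), (-0.48+0j)]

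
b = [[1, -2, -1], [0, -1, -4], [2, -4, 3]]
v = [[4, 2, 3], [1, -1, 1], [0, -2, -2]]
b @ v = [[2, 6, 3], [-1, 9, 7], [4, 2, -4]]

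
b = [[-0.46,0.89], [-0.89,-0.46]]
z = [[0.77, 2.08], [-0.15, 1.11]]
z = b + [[1.23,  1.19], [0.74,  1.57]]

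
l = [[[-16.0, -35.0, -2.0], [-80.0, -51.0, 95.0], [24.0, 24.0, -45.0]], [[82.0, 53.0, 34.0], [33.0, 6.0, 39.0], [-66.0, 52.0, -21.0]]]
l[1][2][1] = 52.0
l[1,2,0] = -66.0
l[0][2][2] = -45.0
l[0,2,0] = 24.0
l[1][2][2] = -21.0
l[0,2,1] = 24.0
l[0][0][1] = -35.0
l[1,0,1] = 53.0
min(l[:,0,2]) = -2.0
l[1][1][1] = 6.0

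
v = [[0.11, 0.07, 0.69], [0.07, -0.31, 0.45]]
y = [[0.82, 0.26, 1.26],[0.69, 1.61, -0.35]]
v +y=[[0.93,0.33,1.95], [0.76,1.30,0.10]]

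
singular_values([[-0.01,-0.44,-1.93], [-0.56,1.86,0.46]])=[2.38, 1.5]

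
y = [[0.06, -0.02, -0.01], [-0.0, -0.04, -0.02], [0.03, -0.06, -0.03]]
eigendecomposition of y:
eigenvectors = [[-0.93, -0.00, 0.15], [0.08, 0.45, 0.58], [-0.37, -0.89, 0.80]]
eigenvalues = [0.06, -0.0, -0.07]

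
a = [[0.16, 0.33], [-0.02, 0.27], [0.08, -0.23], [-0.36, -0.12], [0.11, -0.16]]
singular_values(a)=[0.55, 0.39]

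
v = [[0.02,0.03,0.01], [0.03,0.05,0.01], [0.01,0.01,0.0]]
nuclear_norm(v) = 0.08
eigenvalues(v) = [0.07, 0.0, -0.0]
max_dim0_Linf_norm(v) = 0.05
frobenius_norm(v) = 0.07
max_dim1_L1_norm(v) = 0.09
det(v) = -0.00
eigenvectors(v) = [[-0.52, -0.7, -0.49], [-0.83, 0.55, 0.11], [-0.19, -0.47, 0.86]]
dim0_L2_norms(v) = [0.04, 0.06, 0.01]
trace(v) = 0.07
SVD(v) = [[-0.52, -0.49, -0.7], [-0.83, 0.11, 0.55], [-0.19, 0.86, -0.47]] @ diag([0.07120713276484646, 0.004399331038823068, 0.003192198273976619]) @ [[-0.52, -0.83, -0.19], [0.49, -0.11, -0.86], [-0.70, 0.55, -0.47]]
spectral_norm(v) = 0.07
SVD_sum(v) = [[0.02,0.03,0.01], [0.03,0.05,0.01], [0.01,0.01,0.00]] + [[-0.00, 0.0, 0.0],[0.00, -0.00, -0.00],[0.0, -0.0, -0.0]] + [[0.00, -0.0, 0.0],[-0.0, 0.0, -0.0],[0.00, -0.00, 0.0]]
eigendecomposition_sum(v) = [[0.02,0.03,0.01],[0.03,0.05,0.01],[0.01,0.01,0.00]] + [[0.0, -0.00, 0.0], [-0.00, 0.00, -0.0], [0.0, -0.0, 0.00]] + [[-0.0, 0.00, 0.0],[0.0, -0.0, -0.0],[0.00, -0.00, -0.0]]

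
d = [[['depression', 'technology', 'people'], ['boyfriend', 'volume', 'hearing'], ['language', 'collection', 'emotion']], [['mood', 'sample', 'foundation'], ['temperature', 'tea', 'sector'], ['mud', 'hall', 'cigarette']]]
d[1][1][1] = 'tea'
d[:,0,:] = [['depression', 'technology', 'people'], ['mood', 'sample', 'foundation']]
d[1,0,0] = 'mood'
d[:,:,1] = [['technology', 'volume', 'collection'], ['sample', 'tea', 'hall']]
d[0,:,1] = ['technology', 'volume', 'collection']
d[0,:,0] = ['depression', 'boyfriend', 'language']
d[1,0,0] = 'mood'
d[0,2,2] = 'emotion'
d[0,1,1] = 'volume'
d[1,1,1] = 'tea'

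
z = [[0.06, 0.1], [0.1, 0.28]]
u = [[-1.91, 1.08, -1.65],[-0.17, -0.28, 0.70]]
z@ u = [[-0.13, 0.04, -0.03], [-0.24, 0.03, 0.03]]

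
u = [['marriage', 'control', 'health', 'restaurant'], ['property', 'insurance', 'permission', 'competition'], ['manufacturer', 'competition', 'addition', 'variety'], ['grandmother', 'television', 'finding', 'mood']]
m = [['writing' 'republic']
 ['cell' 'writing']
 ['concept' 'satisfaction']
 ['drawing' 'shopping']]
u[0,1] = 'control'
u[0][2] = 'health'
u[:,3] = ['restaurant', 'competition', 'variety', 'mood']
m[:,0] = ['writing', 'cell', 'concept', 'drawing']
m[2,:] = ['concept', 'satisfaction']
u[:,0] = ['marriage', 'property', 'manufacturer', 'grandmother']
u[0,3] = 'restaurant'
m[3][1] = 'shopping'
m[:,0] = ['writing', 'cell', 'concept', 'drawing']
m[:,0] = ['writing', 'cell', 'concept', 'drawing']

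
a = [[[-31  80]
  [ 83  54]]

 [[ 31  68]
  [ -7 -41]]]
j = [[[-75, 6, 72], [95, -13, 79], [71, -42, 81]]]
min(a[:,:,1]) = -41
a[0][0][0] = -31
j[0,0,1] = 6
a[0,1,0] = 83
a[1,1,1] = -41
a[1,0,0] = 31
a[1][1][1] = -41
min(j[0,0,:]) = -75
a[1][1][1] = -41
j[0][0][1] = 6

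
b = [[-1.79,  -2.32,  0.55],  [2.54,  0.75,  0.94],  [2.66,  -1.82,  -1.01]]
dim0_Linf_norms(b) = [2.66, 2.32, 1.01]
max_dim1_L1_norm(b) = 5.49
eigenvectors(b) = [[(-0.44+0j), 0.37+0.23j, 0.37-0.23j], [0.08+0.00j, 0.10-0.61j, (0.1+0.61j)], [0.90+0.00j, (0.66+0j), (0.66-0j)]]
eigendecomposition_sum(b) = [[(-1.13-0j),  (-0.42-0j),  (0.7-0j)], [0.22+0.00j,  (0.08+0j),  (-0.13+0j)], [(2.32+0j),  (0.86+0j),  (-1.42+0j)]] + [[-0.33+0.74j, -0.95-0.15j, (-0.07+0.38j)], [1.16+0.02j, (0.33+1.33j), 0.54-0.11j], [0.17+1.22j, -1.34+0.57j, 0.21+0.54j]] + [[-0.33-0.74j, (-0.95+0.15j), (-0.07-0.38j)],[1.16-0.02j, 0.33-1.33j, (0.54+0.11j)],[(0.17-1.22j), (-1.34-0.57j), (0.21-0.54j)]]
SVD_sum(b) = [[-2.11, -0.31, 0.16],[2.51, 0.36, -0.19],[2.41, 0.35, -0.18]] + [[0.24,-1.87,-0.38], [-0.07,0.58,0.12], [0.29,-2.24,-0.45]] + [[0.08,-0.14,0.77], [0.1,-0.19,1.01], [-0.04,0.07,-0.38]]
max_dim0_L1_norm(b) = 6.99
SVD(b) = [[-0.52, -0.63, -0.58],[0.62, 0.19, -0.76],[0.59, -0.75, 0.29]] @ diag([4.123469281544583, 3.0583340374461527, 1.3558738877773655]) @ [[0.99, 0.14, -0.07], [-0.13, 0.97, 0.20], [-0.1, 0.18, -0.98]]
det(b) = -17.10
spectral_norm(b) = 4.12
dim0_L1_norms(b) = [6.99, 4.89, 2.5]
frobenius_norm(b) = 5.31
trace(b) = -2.05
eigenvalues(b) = [(-2.48+0j), (0.21+2.62j), (0.21-2.62j)]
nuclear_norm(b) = 8.54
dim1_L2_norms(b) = [2.98, 2.81, 3.38]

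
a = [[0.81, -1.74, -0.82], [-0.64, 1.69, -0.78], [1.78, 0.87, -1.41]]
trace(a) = 1.09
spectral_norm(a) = 2.65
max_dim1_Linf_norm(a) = 1.78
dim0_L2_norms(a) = [2.06, 2.58, 1.81]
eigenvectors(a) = [[0.23+0.48j, 0.23-0.48j, (-0.68+0j)], [0.19+0.24j, (0.19-0.24j), (0.72+0j)], [(0.79+0j), (0.79-0j), -0.15+0.00j]]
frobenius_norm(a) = 3.76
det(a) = 5.53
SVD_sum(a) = [[0.27, -1.63, 0.29], [-0.30, 1.83, -0.33], [-0.13, 0.78, -0.14]] + [[0.86,0.01,-0.73], [0.02,0.00,-0.02], [1.74,0.02,-1.47]] + [[-0.32,-0.12,-0.39], [-0.36,-0.14,-0.43], [0.17,0.06,0.20]]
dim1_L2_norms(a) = [2.09, 1.97, 2.43]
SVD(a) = [[-0.63,  0.44,  0.63], [0.71,  0.01,  0.70], [0.3,  0.9,  -0.32]] @ diag([2.6455808317873646, 2.543505732141554, 0.8216329186700911]) @ [[-0.16, 0.97, -0.18], [0.77, 0.01, -0.64], [-0.62, -0.24, -0.75]]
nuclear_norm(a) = 6.01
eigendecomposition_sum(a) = [[(0.02+0.59j),-0.09+0.49j,-0.49-0.30j],[0.09+0.32j,(0.02+0.29j),-0.31-0.10j],[(0.8+0.35j),0.61+0.43j,(-0.72+0.46j)]] + [[0.02-0.59j, -0.09-0.49j, (-0.49+0.3j)], [(0.09-0.32j), 0.02-0.29j, (-0.31+0.1j)], [(0.8-0.35j), (0.61-0.43j), (-0.72-0.46j)]] + [[0.77-0.00j, -1.57-0.00j, 0.15+0.00j], [(-0.81+0j), (1.66+0j), -0.16-0.00j], [0.17-0.00j, (-0.35-0j), 0.03+0.00j]]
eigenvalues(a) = [(-0.69+1.33j), (-0.69-1.33j), (2.46+0j)]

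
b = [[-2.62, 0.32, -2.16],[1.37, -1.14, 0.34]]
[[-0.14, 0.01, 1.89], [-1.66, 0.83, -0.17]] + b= [[-2.76, 0.33, -0.27], [-0.29, -0.31, 0.17]]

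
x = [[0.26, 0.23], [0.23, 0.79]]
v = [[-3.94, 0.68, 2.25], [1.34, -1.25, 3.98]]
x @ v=[[-0.72, -0.11, 1.5], [0.15, -0.83, 3.66]]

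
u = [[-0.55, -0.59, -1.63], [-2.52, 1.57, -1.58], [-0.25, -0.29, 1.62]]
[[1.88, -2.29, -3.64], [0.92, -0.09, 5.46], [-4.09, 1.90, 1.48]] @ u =[[5.65,-3.65,-5.34], [-1.64,-2.27,7.49], [-2.91,4.97,6.06]]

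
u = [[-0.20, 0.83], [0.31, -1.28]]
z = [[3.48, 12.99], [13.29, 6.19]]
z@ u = [[3.33, -13.74], [-0.74, 3.11]]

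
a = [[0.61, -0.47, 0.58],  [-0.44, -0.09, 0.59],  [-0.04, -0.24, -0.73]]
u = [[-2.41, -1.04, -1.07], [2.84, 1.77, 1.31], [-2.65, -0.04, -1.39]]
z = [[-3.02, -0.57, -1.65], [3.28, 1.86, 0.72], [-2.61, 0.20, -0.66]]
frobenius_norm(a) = 1.44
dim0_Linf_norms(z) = [3.28, 1.86, 1.65]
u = a + z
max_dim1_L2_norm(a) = 0.96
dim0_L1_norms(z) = [8.91, 2.63, 3.03]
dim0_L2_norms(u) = [4.57, 2.05, 2.19]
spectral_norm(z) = 5.65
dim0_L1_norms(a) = [1.09, 0.8, 1.9]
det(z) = -5.11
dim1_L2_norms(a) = [0.96, 0.74, 0.77]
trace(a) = -0.21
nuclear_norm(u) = 6.57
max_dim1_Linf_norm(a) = 0.73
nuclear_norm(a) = 2.32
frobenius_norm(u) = 5.47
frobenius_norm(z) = 5.85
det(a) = 0.35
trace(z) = -1.82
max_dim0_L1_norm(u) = 7.9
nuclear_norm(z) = 7.67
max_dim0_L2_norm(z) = 5.17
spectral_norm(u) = 5.34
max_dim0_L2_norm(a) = 1.1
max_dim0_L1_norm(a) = 1.9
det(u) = 0.41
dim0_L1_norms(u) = [7.9, 2.85, 3.77]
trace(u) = -2.03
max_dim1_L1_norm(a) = 1.66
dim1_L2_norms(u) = [2.83, 3.59, 2.99]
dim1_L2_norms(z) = [3.49, 3.84, 2.7]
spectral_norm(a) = 1.13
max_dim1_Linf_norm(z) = 3.28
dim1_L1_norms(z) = [5.24, 5.86, 3.47]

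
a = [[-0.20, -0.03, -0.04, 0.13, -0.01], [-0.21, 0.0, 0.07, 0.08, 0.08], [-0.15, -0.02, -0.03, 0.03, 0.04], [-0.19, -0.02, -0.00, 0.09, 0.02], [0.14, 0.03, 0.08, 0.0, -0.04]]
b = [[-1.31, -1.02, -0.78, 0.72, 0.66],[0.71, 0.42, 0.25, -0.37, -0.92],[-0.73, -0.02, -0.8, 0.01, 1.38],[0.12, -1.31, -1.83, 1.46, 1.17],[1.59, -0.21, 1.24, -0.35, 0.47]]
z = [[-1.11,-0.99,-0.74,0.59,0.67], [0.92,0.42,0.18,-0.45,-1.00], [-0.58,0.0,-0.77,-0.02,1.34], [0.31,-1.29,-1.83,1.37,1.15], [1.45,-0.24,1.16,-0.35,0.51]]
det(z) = -2.76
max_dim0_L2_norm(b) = 2.49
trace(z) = 0.42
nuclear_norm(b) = 8.39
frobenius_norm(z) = 4.55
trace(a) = -0.18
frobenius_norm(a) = 0.47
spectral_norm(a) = 0.44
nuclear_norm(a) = 0.67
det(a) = 0.00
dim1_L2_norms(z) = [1.89, 1.5, 1.65, 2.88, 1.97]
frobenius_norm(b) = 4.71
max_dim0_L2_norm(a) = 0.4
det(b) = -1.62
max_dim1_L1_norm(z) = 5.95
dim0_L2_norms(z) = [2.15, 1.7, 2.42, 1.6, 2.2]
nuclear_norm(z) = 8.34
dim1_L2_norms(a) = [0.24, 0.25, 0.16, 0.21, 0.17]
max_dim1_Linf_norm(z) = 1.83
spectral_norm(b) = 3.92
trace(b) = 0.24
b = z + a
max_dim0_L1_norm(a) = 0.89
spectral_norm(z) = 3.72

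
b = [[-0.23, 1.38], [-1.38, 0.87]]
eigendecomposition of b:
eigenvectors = [[(0.71+0j), 0.71-0.00j],[0.28+0.65j, 0.28-0.65j]]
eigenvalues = [(0.32+1.27j), (0.32-1.27j)]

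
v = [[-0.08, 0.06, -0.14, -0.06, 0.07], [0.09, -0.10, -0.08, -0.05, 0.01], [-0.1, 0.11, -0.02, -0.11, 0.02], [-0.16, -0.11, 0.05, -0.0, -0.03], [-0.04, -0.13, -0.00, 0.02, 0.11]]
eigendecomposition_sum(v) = [[(0.03+0.02j), -0.01+0.03j, (-0.05-0.01j), -0.03j, 0.02-0.01j], [0.03+0.00j, 0.00+0.02j, -0.03+0.01j, (-0.01-0.02j), (0.01-0.01j)], [(0.02-0.04j), 0.03+0.00j, 0.00+0.05j, -0.03+0.00j, -0.02-0.01j], [-0.06+0.01j, -0.03-0.04j, (0.06-0.04j), 0.03+0.03j, (-0.01+0.03j)], [(-0+0.05j), (-0.04+0.01j), -0.02-0.05j, 0.03-0.01j, (0.02+0.01j)]] + [[(0.03-0.02j), (-0.01-0.03j), -0.05+0.01j, 0.03j, 0.02+0.01j], [(0.03-0j), 0.00-0.02j, (-0.03-0.01j), (-0.01+0.02j), 0.01+0.01j], [(0.02+0.04j), (0.03-0j), -0.05j, (-0.03-0j), (-0.02+0.01j)], [(-0.06-0.01j), -0.03+0.04j, (0.06+0.04j), (0.03-0.03j), -0.01-0.03j], [-0.00-0.05j, (-0.04-0.01j), (-0.02+0.05j), 0.03+0.01j, (0.02-0.01j)]] + [[(-0.01-0j), -0.00-0.00j, 0.01+0.00j, (-0+0j), (0.01+0j)],[-0.00-0.00j, (-0-0j), 0j, -0.00+0.00j, 0j],[(-0.02-0j), (-0.01-0j), (0.03+0j), -0.01+0.00j, (0.03+0j)],[(0.02+0j), (0.01+0j), (-0.02-0j), (0.01-0j), (-0.03-0j)],[-0.04-0.00j, -0.02-0.00j, (0.05+0j), (-0.02+0j), (0.06+0j)]] + [[-0.16-0.00j,(0.12+0j),-0.05-0.00j,-0.04+0.00j,(0.03+0j)], [-0.00-0.00j,0.00+0.00j,-0.00-0.00j,(-0+0j),0.00+0.00j], [-0.12-0.00j,(0.09+0j),-0.04-0.00j,(-0.04+0j),(0.02+0j)], [-0.09-0.00j,(0.07+0j),(-0.03-0j),(-0.03+0j),(0.02+0j)], [(-0.01-0j),0.01+0.00j,(-0-0j),-0.00+0.00j,0.00+0.00j]] + [[(0.01+0j),(-0.04+0j),(-0.01+0j),-0.01-0.00j,(-0-0j)], [(0.04+0j),(-0.11+0j),(-0.02+0j),(-0.03-0j),(-0.01-0j)], [0.01+0.00j,-0.04+0.00j,-0.01+0.00j,(-0.01-0j),-0.00-0.00j], [(0.04+0j),-0.13+0.00j,(-0.02+0j),(-0.04-0j),(-0.01-0j)], [(0.02+0j),-0.05+0.00j,(-0.01+0j),-0.02-0.00j,-0.00-0.00j]]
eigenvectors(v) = [[(-0.28-0.27j), -0.28+0.27j, -0.14+0.00j, (0.71+0j), (-0.23+0j)], [-0.26-0.10j, -0.26+0.10j, (-0.03+0j), 0.01+0.00j, -0.59+0.00j], [(-0.23+0.32j), -0.23-0.32j, (-0.41+0j), (0.57+0j), -0.21+0.00j], [0.63+0.00j, 0.63-0.00j, 0.35+0.00j, (0.4+0j), -0.68+0.00j], [(0.12-0.45j), (0.12+0.45j), (-0.83+0j), (0.07+0j), -0.28+0.00j]]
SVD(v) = [[-0.60, 0.20, 0.52, 0.13, -0.56], [0.24, -0.13, 0.68, -0.66, 0.18], [-0.68, 0.18, -0.09, -0.19, 0.68], [0.15, 0.81, -0.28, -0.45, -0.23], [0.31, 0.51, 0.43, 0.56, 0.38]] @ diag([0.2569159955768704, 0.2305497668631339, 0.19796457209870766, 0.09906347252943648, 0.0643228794464711]) @ [[0.40, -0.74, 0.33, 0.41, -0.09],[-0.85, -0.48, 0.08, -0.07, 0.21],[0.28, -0.36, -0.7, -0.24, 0.49],[-0.01, 0.29, 0.17, 0.58, 0.74],[0.22, -0.03, 0.60, -0.66, 0.4]]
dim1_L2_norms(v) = [0.2, 0.16, 0.19, 0.2, 0.18]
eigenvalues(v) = [(0.09+0.13j), (0.09-0.13j), (0.09+0j), (-0.22+0j), (-0.15+0j)]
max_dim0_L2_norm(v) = 0.23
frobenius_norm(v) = 0.42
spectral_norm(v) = 0.26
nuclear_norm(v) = 0.85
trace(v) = -0.09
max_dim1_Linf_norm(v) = 0.16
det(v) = 0.00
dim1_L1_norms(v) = [0.41, 0.33, 0.36, 0.35, 0.3]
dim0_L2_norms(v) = [0.23, 0.23, 0.17, 0.14, 0.14]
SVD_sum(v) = [[-0.06,0.11,-0.05,-0.06,0.01], [0.02,-0.05,0.02,0.03,-0.01], [-0.07,0.13,-0.06,-0.07,0.02], [0.01,-0.03,0.01,0.02,-0.0], [0.03,-0.06,0.03,0.03,-0.01]] + [[-0.04, -0.02, 0.0, -0.0, 0.01], [0.02, 0.01, -0.0, 0.0, -0.01], [-0.04, -0.02, 0.0, -0.0, 0.01], [-0.16, -0.09, 0.02, -0.01, 0.04], [-0.1, -0.06, 0.01, -0.01, 0.02]] + [[0.03, -0.04, -0.07, -0.02, 0.05], [0.04, -0.05, -0.09, -0.03, 0.07], [-0.00, 0.01, 0.01, 0.0, -0.01], [-0.02, 0.02, 0.04, 0.01, -0.03], [0.02, -0.03, -0.06, -0.02, 0.04]] + [[-0.0, 0.0, 0.0, 0.01, 0.01],[0.00, -0.02, -0.01, -0.04, -0.05],[0.0, -0.01, -0.00, -0.01, -0.01],[0.0, -0.01, -0.01, -0.03, -0.03],[-0.00, 0.02, 0.01, 0.03, 0.04]] + [[-0.01, 0.00, -0.02, 0.02, -0.01], [0.0, -0.0, 0.01, -0.01, 0.0], [0.01, -0.0, 0.03, -0.03, 0.02], [-0.00, 0.0, -0.01, 0.01, -0.01], [0.01, -0.0, 0.01, -0.02, 0.01]]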